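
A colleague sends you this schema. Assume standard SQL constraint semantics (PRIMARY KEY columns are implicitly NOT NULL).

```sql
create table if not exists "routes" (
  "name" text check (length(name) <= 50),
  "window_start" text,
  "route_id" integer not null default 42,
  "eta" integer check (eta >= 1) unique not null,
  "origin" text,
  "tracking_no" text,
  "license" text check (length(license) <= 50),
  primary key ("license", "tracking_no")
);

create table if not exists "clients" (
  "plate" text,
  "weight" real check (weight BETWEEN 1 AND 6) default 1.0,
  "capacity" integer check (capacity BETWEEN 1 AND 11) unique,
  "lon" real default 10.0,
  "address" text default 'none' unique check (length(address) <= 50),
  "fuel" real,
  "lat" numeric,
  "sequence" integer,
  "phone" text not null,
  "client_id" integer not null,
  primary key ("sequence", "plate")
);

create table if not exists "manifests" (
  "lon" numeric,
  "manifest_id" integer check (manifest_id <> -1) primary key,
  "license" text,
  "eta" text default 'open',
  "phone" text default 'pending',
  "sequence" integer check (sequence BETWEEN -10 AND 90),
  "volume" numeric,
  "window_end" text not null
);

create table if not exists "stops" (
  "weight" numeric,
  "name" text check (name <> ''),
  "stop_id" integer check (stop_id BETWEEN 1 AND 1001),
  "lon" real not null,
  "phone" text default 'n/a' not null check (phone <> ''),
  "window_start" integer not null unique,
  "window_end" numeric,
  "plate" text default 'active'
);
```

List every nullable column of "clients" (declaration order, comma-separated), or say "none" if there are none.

weight, capacity, lon, address, fuel, lat

- plate: part of the PRIMARY KEY, which implies NOT NULL → not nullable.
- weight: CHECK does not forbid NULL (a CHECK constraint passes when its expression is NULL) → nullable.
- capacity: CHECK does not forbid NULL (a CHECK constraint passes when its expression is NULL) → nullable.
- lon: DEFAULT only fills an omitted column; an explicit NULL is still allowed → nullable.
- address: CHECK does not forbid NULL (a CHECK constraint passes when its expression is NULL) → nullable.
- fuel: no NOT NULL constraint applies → nullable.
- lat: no NOT NULL constraint applies → nullable.
- sequence: part of the PRIMARY KEY, which implies NOT NULL → not nullable.
- phone: declared NOT NULL → not nullable.
- client_id: declared NOT NULL → not nullable.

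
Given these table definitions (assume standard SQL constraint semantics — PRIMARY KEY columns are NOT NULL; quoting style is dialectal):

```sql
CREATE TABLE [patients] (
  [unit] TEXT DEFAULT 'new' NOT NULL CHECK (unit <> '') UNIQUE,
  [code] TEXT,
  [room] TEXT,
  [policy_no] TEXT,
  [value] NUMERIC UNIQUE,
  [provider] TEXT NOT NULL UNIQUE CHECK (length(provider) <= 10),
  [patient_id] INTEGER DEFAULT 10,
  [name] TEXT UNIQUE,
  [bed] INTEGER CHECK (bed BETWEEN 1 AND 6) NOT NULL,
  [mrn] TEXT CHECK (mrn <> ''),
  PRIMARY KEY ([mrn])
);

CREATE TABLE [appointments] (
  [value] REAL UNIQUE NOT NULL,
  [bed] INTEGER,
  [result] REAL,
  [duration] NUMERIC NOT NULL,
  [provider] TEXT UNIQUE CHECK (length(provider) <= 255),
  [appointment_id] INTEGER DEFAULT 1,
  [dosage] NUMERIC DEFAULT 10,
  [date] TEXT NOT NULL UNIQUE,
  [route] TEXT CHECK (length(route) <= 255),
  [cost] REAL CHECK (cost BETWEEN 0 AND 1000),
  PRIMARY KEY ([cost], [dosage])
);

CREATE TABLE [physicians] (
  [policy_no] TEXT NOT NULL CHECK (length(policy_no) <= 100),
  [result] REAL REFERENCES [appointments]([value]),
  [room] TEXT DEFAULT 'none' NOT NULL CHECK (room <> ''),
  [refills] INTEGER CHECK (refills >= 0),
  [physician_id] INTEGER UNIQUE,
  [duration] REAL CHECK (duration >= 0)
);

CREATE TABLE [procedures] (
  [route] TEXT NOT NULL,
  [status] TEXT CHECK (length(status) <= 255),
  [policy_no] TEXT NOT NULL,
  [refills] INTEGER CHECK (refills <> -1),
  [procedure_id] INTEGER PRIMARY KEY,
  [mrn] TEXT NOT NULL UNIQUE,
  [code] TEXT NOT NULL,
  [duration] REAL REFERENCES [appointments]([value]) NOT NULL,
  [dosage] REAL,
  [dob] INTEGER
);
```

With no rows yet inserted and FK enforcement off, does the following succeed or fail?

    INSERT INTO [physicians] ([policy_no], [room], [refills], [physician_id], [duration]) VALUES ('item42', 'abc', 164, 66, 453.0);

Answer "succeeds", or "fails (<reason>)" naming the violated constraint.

NOT NULL columns: policy_no is supplied; room is supplied.
CHECK constraints: 'item42' satisfies (length(policy_no) <= 100); 'abc' satisfies (room <> ''); 164 satisfies (refills >= 0); 453.0 satisfies (duration >= 0).
No constraint is violated.

succeeds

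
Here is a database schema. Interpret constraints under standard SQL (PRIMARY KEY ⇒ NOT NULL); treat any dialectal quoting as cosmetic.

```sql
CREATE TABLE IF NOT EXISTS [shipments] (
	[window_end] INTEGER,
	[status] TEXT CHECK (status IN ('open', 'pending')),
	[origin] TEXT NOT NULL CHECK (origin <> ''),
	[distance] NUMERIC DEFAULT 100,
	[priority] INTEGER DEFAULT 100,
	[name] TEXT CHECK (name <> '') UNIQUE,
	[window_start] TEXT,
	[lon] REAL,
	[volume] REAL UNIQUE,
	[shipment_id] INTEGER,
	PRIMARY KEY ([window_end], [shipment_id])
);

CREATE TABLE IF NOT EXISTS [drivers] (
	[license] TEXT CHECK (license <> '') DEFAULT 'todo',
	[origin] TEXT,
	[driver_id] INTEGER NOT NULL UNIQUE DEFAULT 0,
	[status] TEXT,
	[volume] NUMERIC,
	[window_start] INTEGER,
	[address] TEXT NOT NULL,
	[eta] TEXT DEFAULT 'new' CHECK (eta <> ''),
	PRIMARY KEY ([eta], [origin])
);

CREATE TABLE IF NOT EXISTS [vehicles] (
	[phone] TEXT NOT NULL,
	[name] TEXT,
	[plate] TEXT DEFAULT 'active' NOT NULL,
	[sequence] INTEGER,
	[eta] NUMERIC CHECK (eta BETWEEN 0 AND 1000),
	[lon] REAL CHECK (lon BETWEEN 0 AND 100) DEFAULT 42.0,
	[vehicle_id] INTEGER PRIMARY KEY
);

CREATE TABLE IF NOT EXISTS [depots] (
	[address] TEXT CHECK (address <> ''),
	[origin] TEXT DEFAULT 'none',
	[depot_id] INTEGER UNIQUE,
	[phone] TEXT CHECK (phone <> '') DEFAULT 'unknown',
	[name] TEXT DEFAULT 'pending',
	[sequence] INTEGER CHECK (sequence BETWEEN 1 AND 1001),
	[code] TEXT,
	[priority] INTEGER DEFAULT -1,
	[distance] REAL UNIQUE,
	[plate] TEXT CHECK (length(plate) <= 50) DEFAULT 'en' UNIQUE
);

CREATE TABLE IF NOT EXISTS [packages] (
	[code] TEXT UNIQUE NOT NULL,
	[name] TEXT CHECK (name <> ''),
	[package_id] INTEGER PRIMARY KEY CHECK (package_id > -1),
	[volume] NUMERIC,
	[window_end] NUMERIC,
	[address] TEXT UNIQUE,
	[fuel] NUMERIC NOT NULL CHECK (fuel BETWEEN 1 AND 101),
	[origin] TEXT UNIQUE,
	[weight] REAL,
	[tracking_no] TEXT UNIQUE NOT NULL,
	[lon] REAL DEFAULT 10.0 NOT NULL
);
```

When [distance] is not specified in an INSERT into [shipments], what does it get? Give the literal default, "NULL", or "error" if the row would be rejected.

distance has an explicit DEFAULT 100.
When the column is omitted from an INSERT, that default is used.

100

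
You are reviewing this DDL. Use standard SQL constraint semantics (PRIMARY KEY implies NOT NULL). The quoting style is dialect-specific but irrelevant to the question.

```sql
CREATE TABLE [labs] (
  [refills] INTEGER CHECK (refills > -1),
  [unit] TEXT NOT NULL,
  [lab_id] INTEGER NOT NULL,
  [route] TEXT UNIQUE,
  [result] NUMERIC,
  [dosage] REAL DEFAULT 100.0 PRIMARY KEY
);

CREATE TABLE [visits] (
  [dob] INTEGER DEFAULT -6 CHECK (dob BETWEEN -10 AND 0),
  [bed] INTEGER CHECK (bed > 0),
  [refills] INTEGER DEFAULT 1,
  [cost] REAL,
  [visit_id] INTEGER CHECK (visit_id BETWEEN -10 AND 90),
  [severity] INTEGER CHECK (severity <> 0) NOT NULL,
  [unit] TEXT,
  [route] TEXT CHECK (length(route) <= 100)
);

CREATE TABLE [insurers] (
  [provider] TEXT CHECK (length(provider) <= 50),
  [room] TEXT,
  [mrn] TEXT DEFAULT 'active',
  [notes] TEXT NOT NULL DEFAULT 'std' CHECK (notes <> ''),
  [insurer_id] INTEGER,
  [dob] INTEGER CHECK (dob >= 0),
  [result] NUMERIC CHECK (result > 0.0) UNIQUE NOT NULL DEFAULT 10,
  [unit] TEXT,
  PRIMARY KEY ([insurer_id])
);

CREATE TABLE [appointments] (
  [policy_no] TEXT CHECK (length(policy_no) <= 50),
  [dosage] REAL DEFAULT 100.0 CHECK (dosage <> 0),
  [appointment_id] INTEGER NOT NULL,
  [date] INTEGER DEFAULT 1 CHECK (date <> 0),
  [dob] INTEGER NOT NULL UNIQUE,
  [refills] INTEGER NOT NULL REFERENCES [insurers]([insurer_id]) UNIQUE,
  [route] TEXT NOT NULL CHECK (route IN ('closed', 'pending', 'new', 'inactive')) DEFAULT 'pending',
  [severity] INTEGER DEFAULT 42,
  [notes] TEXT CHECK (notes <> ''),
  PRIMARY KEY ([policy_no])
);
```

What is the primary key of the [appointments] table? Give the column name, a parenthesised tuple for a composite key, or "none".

policy_no is declared PRIMARY KEY as a table-level PRIMARY KEY clause.

policy_no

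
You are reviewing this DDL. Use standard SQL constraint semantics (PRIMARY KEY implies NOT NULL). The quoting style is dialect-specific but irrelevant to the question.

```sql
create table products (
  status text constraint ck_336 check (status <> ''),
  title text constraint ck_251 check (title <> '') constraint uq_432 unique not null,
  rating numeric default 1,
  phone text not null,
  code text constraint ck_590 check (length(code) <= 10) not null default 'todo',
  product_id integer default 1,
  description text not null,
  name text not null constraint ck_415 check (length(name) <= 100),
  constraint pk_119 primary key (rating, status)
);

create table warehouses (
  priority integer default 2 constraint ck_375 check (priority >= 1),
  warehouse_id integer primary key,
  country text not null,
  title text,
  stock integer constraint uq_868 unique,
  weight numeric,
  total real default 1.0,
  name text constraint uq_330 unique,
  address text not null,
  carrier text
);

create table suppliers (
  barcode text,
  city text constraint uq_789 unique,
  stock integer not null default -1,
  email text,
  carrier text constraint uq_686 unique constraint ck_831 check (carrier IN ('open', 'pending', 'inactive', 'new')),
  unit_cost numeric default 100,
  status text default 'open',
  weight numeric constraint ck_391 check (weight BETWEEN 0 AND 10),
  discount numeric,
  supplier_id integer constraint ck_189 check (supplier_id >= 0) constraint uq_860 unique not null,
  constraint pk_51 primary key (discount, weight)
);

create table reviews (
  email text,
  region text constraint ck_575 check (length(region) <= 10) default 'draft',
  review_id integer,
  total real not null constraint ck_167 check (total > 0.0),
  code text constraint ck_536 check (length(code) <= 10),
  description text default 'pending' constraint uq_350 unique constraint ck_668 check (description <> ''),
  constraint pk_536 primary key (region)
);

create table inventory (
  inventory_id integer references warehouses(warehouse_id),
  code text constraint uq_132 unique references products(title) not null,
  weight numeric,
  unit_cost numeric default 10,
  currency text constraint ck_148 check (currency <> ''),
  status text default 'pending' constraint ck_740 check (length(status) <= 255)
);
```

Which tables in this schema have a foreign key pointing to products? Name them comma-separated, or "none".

inventory

- inventory.code references products(title).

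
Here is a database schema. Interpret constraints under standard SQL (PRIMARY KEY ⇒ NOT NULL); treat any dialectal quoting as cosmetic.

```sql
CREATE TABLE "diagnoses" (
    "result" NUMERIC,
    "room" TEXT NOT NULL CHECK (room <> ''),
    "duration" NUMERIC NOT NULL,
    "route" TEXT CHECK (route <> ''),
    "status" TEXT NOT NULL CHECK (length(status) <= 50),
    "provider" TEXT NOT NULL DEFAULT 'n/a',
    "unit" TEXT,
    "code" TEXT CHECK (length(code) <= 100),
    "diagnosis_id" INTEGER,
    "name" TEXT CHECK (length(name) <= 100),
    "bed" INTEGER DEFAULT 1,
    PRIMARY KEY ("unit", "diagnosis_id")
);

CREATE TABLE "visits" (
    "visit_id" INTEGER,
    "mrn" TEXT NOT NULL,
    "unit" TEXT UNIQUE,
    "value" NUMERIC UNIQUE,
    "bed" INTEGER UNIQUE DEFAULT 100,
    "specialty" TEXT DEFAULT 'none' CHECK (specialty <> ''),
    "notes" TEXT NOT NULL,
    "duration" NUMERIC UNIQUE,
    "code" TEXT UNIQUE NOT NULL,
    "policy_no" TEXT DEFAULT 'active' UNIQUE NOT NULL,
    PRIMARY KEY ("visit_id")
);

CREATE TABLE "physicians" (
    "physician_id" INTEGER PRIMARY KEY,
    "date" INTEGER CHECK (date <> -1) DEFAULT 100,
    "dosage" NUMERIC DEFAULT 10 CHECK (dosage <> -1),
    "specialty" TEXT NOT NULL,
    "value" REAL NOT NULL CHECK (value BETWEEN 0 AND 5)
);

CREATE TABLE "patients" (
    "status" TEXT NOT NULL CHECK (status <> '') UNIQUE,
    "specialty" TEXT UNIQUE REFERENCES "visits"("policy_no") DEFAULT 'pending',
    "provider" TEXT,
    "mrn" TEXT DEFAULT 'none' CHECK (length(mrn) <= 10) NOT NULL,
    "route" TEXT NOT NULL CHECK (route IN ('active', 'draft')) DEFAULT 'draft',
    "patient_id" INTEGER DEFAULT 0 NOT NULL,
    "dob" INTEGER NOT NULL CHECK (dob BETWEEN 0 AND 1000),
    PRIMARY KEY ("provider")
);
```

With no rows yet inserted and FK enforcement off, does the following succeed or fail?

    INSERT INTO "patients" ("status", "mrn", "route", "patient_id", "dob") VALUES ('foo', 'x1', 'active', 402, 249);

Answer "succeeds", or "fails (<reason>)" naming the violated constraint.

provider is omitted from the column list and has no DEFAULT, so it would receive NULL.
But provider is part of the PRIMARY KEY (implied NOT NULL).

fails (NOT NULL on provider)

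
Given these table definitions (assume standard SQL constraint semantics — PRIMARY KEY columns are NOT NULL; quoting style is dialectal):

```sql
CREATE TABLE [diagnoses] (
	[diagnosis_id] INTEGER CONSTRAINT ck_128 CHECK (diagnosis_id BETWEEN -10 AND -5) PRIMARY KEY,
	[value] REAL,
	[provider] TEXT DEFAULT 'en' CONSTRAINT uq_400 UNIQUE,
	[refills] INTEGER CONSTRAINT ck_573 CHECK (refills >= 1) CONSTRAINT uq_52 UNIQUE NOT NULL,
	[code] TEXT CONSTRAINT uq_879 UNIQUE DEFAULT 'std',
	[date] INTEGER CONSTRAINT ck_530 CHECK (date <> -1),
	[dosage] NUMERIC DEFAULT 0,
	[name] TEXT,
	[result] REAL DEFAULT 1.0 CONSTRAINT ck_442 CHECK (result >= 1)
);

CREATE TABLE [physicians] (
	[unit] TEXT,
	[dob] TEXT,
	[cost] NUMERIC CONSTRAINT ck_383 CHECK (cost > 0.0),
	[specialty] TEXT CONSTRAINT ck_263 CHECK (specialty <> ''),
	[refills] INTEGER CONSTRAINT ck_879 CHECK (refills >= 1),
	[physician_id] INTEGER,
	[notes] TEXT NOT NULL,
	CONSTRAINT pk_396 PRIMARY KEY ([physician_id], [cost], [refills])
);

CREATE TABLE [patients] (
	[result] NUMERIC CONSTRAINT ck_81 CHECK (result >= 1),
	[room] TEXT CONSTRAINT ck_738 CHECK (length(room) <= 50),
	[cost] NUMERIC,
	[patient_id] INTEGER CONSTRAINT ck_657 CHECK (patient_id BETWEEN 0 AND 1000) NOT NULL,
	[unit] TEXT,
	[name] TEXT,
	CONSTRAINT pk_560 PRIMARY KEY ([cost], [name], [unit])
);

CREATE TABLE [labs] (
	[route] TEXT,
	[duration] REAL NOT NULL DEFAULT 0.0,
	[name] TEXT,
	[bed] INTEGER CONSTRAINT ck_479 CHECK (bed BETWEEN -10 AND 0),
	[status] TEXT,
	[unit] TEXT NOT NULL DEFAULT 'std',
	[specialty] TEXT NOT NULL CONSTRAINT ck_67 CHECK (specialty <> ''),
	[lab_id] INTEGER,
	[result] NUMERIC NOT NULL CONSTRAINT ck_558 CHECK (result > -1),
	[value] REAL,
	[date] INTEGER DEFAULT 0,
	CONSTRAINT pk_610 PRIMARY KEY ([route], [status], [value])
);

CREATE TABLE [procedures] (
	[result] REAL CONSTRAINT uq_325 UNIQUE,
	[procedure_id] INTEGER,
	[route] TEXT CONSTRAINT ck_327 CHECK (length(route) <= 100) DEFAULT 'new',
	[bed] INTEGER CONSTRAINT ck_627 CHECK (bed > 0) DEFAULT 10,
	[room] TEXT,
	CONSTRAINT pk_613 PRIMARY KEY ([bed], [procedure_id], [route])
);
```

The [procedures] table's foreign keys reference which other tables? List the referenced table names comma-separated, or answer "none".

No column in procedures has a REFERENCES clause.

none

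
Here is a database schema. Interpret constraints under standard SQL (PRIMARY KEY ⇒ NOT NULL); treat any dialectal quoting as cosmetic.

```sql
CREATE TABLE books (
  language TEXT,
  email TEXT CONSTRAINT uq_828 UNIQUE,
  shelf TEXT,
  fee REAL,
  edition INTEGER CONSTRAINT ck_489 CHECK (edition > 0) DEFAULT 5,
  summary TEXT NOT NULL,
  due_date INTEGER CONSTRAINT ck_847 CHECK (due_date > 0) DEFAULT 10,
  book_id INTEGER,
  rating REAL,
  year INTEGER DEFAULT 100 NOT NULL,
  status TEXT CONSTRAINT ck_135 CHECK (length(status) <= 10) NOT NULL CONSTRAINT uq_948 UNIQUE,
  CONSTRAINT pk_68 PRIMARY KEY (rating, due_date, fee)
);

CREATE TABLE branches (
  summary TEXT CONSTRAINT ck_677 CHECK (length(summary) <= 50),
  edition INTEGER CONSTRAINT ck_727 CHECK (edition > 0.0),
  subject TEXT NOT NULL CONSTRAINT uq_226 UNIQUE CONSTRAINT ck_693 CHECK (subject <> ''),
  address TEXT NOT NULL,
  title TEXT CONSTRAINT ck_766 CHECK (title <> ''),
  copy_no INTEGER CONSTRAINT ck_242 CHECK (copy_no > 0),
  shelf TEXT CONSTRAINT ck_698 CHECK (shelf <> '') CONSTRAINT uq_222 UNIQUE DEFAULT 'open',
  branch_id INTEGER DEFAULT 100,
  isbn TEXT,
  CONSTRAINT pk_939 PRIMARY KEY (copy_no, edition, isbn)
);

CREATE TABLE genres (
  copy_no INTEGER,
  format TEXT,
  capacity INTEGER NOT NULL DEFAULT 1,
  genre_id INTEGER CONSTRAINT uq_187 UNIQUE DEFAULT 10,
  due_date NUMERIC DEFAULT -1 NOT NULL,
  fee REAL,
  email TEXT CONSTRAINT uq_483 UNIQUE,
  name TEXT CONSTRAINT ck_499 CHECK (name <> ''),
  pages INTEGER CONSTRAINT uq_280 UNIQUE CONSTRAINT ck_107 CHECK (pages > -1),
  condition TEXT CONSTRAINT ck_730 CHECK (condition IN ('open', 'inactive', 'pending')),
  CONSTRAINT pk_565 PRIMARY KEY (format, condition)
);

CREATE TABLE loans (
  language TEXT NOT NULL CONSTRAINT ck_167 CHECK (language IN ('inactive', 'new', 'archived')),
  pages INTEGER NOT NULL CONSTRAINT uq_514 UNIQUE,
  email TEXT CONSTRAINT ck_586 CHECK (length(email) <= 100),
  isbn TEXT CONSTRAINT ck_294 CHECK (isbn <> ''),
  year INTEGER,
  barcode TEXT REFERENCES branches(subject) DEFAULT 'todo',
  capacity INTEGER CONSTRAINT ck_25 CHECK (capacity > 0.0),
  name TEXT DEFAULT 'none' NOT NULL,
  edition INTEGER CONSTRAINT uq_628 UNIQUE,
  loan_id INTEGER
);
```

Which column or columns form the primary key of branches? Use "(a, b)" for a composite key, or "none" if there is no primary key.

(copy_no, edition, isbn)

A table-level PRIMARY KEY clause names 3 columns: copy_no, edition, isbn.
This is a composite key — the combination is unique, not each column individually.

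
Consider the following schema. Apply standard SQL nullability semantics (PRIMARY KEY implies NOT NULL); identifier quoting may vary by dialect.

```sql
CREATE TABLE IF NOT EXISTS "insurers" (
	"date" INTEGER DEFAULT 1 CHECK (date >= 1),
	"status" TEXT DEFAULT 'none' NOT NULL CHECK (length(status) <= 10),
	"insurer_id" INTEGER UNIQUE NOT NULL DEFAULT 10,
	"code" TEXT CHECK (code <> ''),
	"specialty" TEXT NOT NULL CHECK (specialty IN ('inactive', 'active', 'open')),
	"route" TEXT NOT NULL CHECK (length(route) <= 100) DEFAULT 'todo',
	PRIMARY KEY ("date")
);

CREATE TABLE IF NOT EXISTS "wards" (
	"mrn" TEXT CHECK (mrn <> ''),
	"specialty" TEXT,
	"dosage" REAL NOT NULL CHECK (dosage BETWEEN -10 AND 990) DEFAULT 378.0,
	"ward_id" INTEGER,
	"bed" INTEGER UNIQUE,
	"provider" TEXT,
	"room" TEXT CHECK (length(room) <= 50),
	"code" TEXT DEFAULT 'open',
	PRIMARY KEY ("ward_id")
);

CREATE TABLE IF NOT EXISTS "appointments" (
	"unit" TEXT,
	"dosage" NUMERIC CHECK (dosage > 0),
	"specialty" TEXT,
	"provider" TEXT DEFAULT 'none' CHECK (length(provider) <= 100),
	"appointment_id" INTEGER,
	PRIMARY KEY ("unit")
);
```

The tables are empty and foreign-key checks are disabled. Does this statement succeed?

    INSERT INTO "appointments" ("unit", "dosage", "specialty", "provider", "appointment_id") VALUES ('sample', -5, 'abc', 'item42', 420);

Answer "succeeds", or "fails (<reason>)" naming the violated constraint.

fails (CHECK on dosage)

The value -5 for dosage violates CHECK (dosage > 0).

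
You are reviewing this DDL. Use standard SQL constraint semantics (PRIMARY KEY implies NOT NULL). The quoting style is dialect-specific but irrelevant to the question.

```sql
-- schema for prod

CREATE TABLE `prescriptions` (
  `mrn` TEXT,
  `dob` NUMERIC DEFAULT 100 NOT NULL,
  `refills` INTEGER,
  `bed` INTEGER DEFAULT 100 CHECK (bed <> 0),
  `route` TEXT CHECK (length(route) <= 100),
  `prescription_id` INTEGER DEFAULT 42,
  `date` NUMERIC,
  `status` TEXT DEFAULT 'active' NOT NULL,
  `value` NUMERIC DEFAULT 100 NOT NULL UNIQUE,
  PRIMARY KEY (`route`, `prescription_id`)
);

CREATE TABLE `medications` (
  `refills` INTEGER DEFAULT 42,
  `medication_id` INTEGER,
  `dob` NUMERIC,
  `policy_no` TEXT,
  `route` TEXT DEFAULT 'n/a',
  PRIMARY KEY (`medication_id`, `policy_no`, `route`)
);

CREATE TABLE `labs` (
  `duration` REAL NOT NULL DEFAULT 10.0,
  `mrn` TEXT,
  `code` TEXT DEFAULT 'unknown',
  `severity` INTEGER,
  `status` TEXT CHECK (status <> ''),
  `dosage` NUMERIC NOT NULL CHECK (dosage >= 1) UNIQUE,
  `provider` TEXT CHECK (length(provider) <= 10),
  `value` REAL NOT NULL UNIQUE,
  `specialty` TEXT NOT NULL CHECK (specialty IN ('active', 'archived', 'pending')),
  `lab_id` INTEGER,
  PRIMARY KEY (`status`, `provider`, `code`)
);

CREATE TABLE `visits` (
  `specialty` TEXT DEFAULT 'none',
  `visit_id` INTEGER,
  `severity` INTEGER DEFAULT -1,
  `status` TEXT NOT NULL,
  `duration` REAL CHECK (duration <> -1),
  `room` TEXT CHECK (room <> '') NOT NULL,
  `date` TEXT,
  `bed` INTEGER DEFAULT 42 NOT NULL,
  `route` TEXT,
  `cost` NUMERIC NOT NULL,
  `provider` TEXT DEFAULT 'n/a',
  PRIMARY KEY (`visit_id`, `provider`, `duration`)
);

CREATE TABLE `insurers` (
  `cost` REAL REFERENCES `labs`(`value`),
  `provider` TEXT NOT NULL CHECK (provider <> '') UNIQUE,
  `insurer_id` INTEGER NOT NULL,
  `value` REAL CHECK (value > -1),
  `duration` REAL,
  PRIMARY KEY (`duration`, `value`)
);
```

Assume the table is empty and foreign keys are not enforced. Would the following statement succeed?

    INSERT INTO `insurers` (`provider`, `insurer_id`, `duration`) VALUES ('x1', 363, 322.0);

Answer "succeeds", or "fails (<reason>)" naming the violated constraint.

value is omitted from the column list and has no DEFAULT, so it would receive NULL.
But value is part of the PRIMARY KEY (implied NOT NULL).

fails (NOT NULL on value)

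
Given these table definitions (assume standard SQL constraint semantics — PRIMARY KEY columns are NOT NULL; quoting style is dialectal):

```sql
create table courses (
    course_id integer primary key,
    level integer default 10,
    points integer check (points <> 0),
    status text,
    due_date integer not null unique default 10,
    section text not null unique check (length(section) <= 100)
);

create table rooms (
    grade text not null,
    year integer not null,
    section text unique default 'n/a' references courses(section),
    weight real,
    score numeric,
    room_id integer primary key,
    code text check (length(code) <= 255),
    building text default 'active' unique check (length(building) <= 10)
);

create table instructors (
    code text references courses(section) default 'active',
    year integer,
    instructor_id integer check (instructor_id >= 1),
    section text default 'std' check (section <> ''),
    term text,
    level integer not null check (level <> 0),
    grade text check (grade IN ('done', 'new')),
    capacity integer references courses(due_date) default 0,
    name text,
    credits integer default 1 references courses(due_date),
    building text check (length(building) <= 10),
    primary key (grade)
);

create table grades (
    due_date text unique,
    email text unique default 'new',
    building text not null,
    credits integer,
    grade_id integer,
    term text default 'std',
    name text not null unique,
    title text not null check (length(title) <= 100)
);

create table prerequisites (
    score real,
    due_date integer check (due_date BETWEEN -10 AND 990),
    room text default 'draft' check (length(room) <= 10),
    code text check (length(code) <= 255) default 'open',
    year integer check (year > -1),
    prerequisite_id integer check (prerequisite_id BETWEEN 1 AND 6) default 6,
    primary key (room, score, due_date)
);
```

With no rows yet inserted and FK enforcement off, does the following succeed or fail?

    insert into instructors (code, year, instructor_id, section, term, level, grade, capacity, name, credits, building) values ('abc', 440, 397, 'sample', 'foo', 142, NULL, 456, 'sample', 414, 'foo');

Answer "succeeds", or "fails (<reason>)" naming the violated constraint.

fails (NOT NULL on grade)

grade is explicitly set to NULL, but grade is part of the PRIMARY KEY (implied NOT NULL).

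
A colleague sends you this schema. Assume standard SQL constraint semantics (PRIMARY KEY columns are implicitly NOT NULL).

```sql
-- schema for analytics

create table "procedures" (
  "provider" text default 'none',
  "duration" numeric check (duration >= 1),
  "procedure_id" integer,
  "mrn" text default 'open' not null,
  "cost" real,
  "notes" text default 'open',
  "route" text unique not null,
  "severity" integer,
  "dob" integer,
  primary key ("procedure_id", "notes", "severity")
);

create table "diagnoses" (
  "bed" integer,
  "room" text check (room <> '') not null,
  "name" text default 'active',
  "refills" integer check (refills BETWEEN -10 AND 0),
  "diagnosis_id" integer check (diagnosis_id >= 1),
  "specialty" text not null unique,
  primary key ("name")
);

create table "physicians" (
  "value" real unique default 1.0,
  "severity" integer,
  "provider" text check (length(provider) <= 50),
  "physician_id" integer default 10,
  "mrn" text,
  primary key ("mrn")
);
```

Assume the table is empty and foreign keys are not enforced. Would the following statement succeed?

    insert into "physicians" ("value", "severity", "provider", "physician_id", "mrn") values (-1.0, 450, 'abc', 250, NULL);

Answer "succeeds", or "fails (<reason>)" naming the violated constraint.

mrn is explicitly set to NULL, but mrn is part of the PRIMARY KEY (implied NOT NULL).

fails (NOT NULL on mrn)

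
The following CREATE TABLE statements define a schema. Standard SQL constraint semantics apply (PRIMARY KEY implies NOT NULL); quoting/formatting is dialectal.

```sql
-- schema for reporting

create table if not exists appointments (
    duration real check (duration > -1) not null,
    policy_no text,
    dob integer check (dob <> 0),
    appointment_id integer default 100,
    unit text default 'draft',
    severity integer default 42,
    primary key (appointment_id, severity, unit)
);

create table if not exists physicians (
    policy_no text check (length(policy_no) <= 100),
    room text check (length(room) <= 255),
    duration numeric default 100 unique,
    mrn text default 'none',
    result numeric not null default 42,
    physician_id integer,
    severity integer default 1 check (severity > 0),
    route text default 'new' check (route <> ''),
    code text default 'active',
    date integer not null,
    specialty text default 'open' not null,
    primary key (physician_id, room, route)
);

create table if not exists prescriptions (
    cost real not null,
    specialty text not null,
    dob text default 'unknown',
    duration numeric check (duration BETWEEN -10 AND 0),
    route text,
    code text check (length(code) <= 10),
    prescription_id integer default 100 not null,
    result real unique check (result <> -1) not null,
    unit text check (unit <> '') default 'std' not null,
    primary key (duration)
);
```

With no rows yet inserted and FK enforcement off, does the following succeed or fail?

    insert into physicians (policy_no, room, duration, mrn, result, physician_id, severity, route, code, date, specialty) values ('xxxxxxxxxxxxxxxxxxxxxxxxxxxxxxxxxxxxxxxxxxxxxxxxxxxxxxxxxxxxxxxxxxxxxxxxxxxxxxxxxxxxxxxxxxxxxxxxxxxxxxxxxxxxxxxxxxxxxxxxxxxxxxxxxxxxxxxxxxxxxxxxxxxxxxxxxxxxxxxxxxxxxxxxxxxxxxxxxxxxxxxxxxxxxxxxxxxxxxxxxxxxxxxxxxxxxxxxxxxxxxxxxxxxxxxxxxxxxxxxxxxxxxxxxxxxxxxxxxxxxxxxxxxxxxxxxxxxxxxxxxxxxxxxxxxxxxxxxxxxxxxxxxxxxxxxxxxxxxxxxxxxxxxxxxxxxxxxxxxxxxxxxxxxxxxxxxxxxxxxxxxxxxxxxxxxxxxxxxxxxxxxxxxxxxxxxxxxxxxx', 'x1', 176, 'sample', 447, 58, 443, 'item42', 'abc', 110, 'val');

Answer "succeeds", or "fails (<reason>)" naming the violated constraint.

The value 'xxxxxxxxxxxxxxxxxxxxxxxxxxxxxxxxxxxxxxxxxxxxxxxxxxxxxxxxxxxxxxxxxxxxxxxxxxxxxxxxxxxxxxxxxxxxxxxxxxxxxxxxxxxxxxxxxxxxxxxxxxxxxxxxxxxxxxxxxxxxxxxxxxxxxxxxxxxxxxxxxxxxxxxxxxxxxxxxxxxxxxxxxxxxxxxxxxxxxxxxxxxxxxxxxxxxxxxxxxxxxxxxxxxxxxxxxxxxxxxxxxxxxxxxxxxxxxxxxxxxxxxxxxxxxxxxxxxxxxxxxxxxxxxxxxxxxxxxxxxxxxxxxxxxxxxxxxxxxxxxxxxxxxxxxxxxxxxxxxxxxxxxxxxxxxxxxxxxxxxxxxxxxxxxxxxxxxxxxxxxxxxxxxxxxxxxxxxxxxxx' for policy_no violates CHECK (length(policy_no) <= 100).

fails (CHECK on policy_no)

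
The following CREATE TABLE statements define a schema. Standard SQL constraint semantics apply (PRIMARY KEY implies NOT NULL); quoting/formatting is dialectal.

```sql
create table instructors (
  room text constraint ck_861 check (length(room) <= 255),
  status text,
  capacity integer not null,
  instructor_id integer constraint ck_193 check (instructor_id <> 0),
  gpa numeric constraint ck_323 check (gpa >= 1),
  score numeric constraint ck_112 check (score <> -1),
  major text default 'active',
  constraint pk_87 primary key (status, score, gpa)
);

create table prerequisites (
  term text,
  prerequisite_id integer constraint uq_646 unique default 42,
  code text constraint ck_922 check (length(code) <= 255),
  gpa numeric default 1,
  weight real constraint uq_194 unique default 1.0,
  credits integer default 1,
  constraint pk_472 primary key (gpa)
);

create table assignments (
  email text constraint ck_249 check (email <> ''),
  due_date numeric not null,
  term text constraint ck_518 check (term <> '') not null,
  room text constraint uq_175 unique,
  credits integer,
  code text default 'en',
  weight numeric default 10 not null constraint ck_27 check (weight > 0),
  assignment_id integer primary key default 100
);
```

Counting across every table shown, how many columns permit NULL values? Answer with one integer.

12

instructors: 3 nullable (room, instructor_id, major — PK (status, score, gpa) and explicit NOT NULL columns excluded).
prerequisites: 5 nullable (term, prerequisite_id, code, weight, credits — PK (gpa) and explicit NOT NULL columns excluded).
assignments: 4 nullable (email, room, credits, code — PK (assignment_id) and explicit NOT NULL columns excluded).
Total: 3 + 5 + 4 = 12.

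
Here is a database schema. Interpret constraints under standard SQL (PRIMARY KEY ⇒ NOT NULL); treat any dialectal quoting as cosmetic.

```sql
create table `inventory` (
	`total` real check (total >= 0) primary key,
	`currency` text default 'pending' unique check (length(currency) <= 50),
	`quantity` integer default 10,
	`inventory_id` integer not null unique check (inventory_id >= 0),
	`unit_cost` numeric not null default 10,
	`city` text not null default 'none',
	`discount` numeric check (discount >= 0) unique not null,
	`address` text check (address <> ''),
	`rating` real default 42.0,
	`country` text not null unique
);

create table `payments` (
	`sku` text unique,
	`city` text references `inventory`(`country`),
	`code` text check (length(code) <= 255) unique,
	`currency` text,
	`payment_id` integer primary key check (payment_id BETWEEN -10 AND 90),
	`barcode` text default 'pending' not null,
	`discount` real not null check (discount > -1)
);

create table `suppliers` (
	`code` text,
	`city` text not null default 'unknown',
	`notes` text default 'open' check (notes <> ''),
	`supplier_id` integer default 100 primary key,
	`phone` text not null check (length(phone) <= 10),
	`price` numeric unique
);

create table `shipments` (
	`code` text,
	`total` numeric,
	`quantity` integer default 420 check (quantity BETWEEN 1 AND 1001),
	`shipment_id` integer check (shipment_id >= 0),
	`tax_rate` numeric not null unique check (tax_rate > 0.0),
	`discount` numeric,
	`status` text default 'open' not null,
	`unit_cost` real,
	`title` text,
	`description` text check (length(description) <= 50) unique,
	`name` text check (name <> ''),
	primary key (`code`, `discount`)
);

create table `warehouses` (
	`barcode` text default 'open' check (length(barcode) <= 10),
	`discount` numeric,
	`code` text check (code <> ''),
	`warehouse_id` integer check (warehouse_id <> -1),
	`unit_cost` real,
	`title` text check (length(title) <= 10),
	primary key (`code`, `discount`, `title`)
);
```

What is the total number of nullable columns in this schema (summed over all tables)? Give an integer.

21

inventory: 4 nullable (currency, quantity, address, rating — PK (total) and explicit NOT NULL columns excluded).
payments: 4 nullable (sku, city, code, currency — PK (payment_id) and explicit NOT NULL columns excluded).
suppliers: 3 nullable (code, notes, price — PK (supplier_id) and explicit NOT NULL columns excluded).
shipments: 7 nullable (total, quantity, shipment_id, unit_cost, title, description, name — PK (code, discount) and explicit NOT NULL columns excluded).
warehouses: 3 nullable (barcode, warehouse_id, unit_cost — PK (code, discount, title) and explicit NOT NULL columns excluded).
Total: 4 + 4 + 3 + 7 + 3 = 21.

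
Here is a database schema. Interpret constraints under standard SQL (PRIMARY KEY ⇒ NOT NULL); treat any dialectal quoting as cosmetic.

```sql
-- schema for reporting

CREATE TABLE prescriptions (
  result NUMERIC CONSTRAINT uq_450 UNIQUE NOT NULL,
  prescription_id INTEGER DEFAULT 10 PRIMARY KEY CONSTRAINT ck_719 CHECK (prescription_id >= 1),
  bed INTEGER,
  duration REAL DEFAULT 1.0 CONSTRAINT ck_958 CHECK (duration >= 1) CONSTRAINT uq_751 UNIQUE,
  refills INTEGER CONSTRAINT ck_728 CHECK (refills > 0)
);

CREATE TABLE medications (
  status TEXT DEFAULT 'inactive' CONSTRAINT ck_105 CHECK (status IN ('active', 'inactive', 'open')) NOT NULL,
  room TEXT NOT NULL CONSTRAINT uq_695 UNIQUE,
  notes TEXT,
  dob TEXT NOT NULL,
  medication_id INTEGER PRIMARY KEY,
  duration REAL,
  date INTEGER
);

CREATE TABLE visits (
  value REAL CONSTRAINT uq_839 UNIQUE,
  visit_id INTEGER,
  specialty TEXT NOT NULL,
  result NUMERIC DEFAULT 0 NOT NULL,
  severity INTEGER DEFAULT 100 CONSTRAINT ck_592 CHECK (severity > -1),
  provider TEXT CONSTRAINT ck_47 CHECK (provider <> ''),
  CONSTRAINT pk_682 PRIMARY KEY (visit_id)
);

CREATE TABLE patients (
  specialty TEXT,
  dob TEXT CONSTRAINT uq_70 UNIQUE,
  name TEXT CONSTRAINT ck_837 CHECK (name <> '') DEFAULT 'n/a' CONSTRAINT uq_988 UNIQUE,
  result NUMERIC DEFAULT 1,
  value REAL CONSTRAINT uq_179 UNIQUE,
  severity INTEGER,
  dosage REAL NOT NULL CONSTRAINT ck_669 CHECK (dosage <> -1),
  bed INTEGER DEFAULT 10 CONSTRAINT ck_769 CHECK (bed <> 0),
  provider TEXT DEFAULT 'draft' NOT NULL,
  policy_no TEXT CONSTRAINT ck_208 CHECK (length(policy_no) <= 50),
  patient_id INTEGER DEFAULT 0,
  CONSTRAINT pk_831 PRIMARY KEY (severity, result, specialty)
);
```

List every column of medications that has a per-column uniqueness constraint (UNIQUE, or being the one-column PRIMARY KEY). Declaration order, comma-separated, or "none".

room, medication_id

- status: no UNIQUE or single-column PK constraint.
- room: declared UNIQUE → unique.
- notes: no UNIQUE or single-column PK constraint.
- dob: no UNIQUE or single-column PK constraint.
- medication_id: single-column PRIMARY KEY → unique.
- duration: no UNIQUE or single-column PK constraint.
- date: no UNIQUE or single-column PK constraint.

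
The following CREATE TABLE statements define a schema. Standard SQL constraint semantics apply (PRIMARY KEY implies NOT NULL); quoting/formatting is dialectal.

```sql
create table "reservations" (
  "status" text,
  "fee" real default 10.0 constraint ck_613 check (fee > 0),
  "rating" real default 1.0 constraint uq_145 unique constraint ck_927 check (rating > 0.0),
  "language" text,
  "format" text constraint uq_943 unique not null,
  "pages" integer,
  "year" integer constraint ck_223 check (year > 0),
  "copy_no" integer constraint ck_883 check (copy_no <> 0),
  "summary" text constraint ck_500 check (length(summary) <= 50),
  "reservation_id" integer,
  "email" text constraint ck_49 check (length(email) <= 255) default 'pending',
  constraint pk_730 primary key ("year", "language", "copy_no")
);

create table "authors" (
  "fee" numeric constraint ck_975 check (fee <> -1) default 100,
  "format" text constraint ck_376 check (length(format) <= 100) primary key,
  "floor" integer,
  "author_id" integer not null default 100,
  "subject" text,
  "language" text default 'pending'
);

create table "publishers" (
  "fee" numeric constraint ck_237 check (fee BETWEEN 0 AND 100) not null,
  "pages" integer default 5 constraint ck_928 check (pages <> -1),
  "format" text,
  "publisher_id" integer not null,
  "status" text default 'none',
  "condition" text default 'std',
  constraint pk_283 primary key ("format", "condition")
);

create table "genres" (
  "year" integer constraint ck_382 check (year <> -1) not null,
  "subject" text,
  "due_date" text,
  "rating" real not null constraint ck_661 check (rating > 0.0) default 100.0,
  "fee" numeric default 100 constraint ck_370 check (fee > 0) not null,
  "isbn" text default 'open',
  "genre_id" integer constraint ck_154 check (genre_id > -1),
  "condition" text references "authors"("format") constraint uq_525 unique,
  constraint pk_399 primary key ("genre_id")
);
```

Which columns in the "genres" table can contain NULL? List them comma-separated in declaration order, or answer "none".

- year: declared NOT NULL → not nullable.
- subject: no NOT NULL constraint applies → nullable.
- due_date: no NOT NULL constraint applies → nullable.
- rating: declared NOT NULL → not nullable.
- fee: declared NOT NULL → not nullable.
- isbn: DEFAULT only fills an omitted column; an explicit NULL is still allowed → nullable.
- genre_id: part of the PRIMARY KEY, which implies NOT NULL → not nullable.
- condition: a foreign key column may be NULL unless separately constrained → nullable.

subject, due_date, isbn, condition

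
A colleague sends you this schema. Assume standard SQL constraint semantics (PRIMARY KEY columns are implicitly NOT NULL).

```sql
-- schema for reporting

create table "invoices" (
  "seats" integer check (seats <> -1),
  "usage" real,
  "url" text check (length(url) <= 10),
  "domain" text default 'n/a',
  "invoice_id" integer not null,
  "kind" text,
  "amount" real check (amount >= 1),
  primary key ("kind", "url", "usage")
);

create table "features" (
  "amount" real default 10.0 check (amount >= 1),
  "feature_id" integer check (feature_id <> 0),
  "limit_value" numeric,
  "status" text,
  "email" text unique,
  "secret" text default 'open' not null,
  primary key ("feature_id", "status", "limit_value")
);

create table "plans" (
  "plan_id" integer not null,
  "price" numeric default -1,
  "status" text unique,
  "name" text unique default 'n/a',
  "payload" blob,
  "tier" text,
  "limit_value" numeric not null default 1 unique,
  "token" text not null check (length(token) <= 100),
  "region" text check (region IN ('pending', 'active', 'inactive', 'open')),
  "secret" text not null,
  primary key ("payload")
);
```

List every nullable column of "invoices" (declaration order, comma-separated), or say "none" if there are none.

seats, domain, amount

- seats: CHECK does not forbid NULL (a CHECK constraint passes when its expression is NULL) → nullable.
- usage: part of the PRIMARY KEY, which implies NOT NULL → not nullable.
- url: part of the PRIMARY KEY, which implies NOT NULL → not nullable.
- domain: DEFAULT only fills an omitted column; an explicit NULL is still allowed → nullable.
- invoice_id: declared NOT NULL → not nullable.
- kind: part of the PRIMARY KEY, which implies NOT NULL → not nullable.
- amount: CHECK does not forbid NULL (a CHECK constraint passes when its expression is NULL) → nullable.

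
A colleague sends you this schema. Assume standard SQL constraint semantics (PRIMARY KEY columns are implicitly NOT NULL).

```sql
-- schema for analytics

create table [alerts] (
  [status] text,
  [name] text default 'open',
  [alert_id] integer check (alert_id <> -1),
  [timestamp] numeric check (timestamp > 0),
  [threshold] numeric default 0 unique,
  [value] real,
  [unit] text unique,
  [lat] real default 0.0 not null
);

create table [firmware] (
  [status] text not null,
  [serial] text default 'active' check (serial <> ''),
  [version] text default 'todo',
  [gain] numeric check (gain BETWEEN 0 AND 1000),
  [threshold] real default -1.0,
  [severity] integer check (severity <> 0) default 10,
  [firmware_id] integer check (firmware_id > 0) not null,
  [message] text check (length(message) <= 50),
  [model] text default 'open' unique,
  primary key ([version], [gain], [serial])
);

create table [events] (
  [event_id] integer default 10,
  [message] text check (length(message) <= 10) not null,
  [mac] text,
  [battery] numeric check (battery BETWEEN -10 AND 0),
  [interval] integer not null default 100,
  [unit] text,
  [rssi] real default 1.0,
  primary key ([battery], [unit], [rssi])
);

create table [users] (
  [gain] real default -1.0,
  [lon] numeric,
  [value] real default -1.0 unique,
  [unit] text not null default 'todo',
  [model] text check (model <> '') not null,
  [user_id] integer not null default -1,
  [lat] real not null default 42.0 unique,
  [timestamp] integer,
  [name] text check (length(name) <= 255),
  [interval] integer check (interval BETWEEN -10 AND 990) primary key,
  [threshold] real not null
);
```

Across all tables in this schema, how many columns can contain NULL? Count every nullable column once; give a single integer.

alerts: 7 nullable (status, name, alert_id, timestamp, threshold, value, unit — PK none and explicit NOT NULL columns excluded).
firmware: 4 nullable (threshold, severity, message, model — PK (version, gain, serial) and explicit NOT NULL columns excluded).
events: 2 nullable (event_id, mac — PK (battery, unit, rssi) and explicit NOT NULL columns excluded).
users: 5 nullable (gain, lon, value, timestamp, name — PK (interval) and explicit NOT NULL columns excluded).
Total: 7 + 4 + 2 + 5 = 18.

18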